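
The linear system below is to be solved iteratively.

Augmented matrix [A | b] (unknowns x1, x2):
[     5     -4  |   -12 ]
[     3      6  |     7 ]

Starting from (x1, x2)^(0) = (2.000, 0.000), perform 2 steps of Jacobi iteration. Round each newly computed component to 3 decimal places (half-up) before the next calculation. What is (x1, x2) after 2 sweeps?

(-2.266, 2.367)

Iteration 1:
  x1 = (-12 - (-4)·0.000) / (5) = -2.400
  x2 = (7 - (3)·2.000) / (6) = 0.167
Iteration 2:
  x1 = (-12 - (-4)·0.167) / (5) = -2.266
  x2 = (7 - (3)·-2.400) / (6) = 2.367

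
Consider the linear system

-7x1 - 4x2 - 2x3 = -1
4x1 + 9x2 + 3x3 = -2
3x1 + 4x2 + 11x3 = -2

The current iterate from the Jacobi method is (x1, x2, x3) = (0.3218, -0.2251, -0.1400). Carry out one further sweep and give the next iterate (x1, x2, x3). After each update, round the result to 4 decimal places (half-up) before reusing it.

(0.3115, -0.3186, -0.1877)

One sweep:
  x1 = (-1 - (-4)·-0.2251 - (-2)·-0.1400) / (-7) = 0.3115
  x2 = (-2 - (4)·0.3218 - (3)·-0.1400) / (9) = -0.3186
  x3 = (-2 - (3)·0.3218 - (4)·-0.2251) / (11) = -0.1877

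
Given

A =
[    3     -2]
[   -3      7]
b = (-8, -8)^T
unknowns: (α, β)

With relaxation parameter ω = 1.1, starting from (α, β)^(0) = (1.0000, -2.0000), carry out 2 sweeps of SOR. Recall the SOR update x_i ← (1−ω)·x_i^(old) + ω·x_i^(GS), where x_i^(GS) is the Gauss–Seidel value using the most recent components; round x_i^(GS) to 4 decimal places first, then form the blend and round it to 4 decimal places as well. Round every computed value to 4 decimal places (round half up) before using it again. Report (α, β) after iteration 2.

Iteration 1:
  α: GS value = (-8 - (-2)·-2.0000) / (3) = -4.0000;  α ← (1−ω)·1.0000 + ω·-4.0000 = -4.5000
  β: GS value = (-8 - (-3)·-4.5000) / (7) = -3.0714;  β ← (1−ω)·-2.0000 + ω·-3.0714 = -3.1785
Iteration 2:
  α: GS value = (-8 - (-2)·-3.1785) / (3) = -4.7857;  α ← (1−ω)·-4.5000 + ω·-4.7857 = -4.8143
  β: GS value = (-8 - (-3)·-4.8143) / (7) = -3.2061;  β ← (1−ω)·-3.1785 + ω·-3.2061 = -3.2089

(-4.8143, -3.2089)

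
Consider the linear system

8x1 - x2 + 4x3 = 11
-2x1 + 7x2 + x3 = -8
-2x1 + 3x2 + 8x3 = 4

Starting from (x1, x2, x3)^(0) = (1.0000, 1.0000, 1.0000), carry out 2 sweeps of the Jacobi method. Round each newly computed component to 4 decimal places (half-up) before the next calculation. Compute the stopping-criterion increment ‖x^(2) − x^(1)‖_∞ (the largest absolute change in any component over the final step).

0.7500

Iteration 1:
  x1 = (11 - (-1)·1.0000 - (4)·1.0000) / (8) = 1.0000
  x2 = (-8 - (-2)·1.0000 - (1)·1.0000) / (7) = -1.0000
  x3 = (4 - (-2)·1.0000 - (3)·1.0000) / (8) = 0.3750
Iteration 2:
  x1 = (11 - (-1)·-1.0000 - (4)·0.3750) / (8) = 1.0625
  x2 = (-8 - (-2)·1.0000 - (1)·0.3750) / (7) = -0.9107
  x3 = (4 - (-2)·1.0000 - (3)·-1.0000) / (8) = 1.1250
Change: (0.0625, 0.0893, 0.7500) → max |·| = 0.7500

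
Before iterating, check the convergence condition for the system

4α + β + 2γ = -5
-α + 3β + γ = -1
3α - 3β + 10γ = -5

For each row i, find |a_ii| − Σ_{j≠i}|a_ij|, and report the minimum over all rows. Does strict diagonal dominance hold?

row 1: |4| − (1+2) = 1
row 2: |3| − (1+1) = 1
row 3: |10| − (3+3) = 4
minimum over rows = 1 → strictly diagonally dominant (convergence guaranteed)

1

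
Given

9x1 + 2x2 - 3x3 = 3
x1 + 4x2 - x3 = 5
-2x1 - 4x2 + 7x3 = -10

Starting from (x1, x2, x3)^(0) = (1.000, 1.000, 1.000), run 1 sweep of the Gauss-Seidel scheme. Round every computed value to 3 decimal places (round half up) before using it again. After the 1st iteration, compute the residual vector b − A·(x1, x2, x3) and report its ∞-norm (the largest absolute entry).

Iteration 1:
  x1 = (3 - (2)·1.000 - (-3)·1.000) / (9) = 0.444
  x2 = (5 - (1)·0.444 - (-1)·1.000) / (4) = 1.389
  x3 = (-10 - (-2)·0.444 - (-4)·1.389) / (7) = -0.508
Residual b − A·x = (-5.298, -1.508, 0.000); ∞-norm = 5.298

5.298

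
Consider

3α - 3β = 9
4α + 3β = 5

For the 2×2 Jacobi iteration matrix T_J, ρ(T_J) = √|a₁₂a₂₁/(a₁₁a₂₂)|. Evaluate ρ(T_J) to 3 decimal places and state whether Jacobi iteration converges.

a₁₂a₂₁/(a₁₁a₂₂) = (-3)·(4) / ((3)·(3)) = -1.333333
ρ = √|-1.333333| = √1.333333 = 1.155
ρ > 1, so Jacobi diverges

1.155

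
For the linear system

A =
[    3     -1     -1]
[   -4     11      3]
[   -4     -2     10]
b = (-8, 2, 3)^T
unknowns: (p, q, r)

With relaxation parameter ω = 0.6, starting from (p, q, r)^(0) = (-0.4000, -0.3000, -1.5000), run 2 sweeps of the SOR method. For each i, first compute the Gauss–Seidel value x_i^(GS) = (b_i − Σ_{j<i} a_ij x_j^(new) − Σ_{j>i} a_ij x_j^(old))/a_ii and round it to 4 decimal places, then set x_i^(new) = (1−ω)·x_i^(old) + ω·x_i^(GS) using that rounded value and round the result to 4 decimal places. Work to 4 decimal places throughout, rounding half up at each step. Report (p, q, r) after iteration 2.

(-2.6848, -0.4114, -0.8962)

Iteration 1:
  p: GS value = (-8 - (-1)·-0.3000 - (-1)·-1.5000) / (3) = -3.2667;  p ← (1−ω)·-0.4000 + ω·-3.2667 = -2.1200
  q: GS value = (2 - (-4)·-2.1200 - (3)·-1.5000) / (11) = -0.1800;  q ← (1−ω)·-0.3000 + ω·-0.1800 = -0.2280
  r: GS value = (3 - (-4)·-2.1200 - (-2)·-0.2280) / (10) = -0.5936;  r ← (1−ω)·-1.5000 + ω·-0.5936 = -0.9562
Iteration 2:
  p: GS value = (-8 - (-1)·-0.2280 - (-1)·-0.9562) / (3) = -3.0614;  p ← (1−ω)·-2.1200 + ω·-3.0614 = -2.6848
  q: GS value = (2 - (-4)·-2.6848 - (3)·-0.9562) / (11) = -0.5337;  q ← (1−ω)·-0.2280 + ω·-0.5337 = -0.4114
  r: GS value = (3 - (-4)·-2.6848 - (-2)·-0.4114) / (10) = -0.8562;  r ← (1−ω)·-0.9562 + ω·-0.8562 = -0.8962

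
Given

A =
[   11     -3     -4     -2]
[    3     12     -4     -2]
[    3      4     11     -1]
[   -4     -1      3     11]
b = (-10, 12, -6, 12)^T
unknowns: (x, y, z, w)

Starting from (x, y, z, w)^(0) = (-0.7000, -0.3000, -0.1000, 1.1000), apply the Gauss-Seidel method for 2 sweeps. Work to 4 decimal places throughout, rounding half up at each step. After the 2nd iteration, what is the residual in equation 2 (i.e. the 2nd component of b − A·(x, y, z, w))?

0.2328

Iteration 1:
  x = (-10 - (-3)·-0.3000 - (-4)·-0.1000 - (-2)·1.1000) / (11) = -0.8273
  y = (12 - (3)·-0.8273 - (-4)·-0.1000 - (-2)·1.1000) / (12) = 1.3568
  z = (-6 - (3)·-0.8273 - (4)·1.3568 - (-1)·1.1000) / (11) = -0.7132
  w = (12 - (-4)·-0.8273 - (-1)·1.3568 - (3)·-0.7132) / (11) = 1.1079
Iteration 2:
  x = (-10 - (-3)·1.3568 - (-4)·-0.7132 - (-2)·1.1079) / (11) = -0.5970
  y = (12 - (3)·-0.5970 - (-4)·-0.7132 - (-2)·1.1079) / (12) = 1.0962
  z = (-6 - (3)·-0.5970 - (4)·1.0962 - (-1)·1.1079) / (11) = -0.6805
  w = (12 - (-4)·-0.5970 - (-1)·1.0962 - (3)·-0.6805) / (11) = 1.1591
Residual b − A·x = (-0.5482, 0.2328, 0.0508, -0.0004)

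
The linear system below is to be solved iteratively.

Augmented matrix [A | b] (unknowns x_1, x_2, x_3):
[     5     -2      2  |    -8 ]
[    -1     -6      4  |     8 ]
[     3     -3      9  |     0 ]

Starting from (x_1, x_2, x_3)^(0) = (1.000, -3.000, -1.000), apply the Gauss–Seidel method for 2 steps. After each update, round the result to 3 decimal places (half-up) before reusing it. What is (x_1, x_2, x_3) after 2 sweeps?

(-2.347, -0.764, 0.528)

Iteration 1:
  x_1 = (-8 - (-2)·-3.000 - (2)·-1.000) / (5) = -2.400
  x_2 = (8 - (-1)·-2.400 - (4)·-1.000) / (-6) = -1.600
  x_3 = (0 - (3)·-2.400 - (-3)·-1.600) / (9) = 0.267
Iteration 2:
  x_1 = (-8 - (-2)·-1.600 - (2)·0.267) / (5) = -2.347
  x_2 = (8 - (-1)·-2.347 - (4)·0.267) / (-6) = -0.764
  x_3 = (0 - (3)·-2.347 - (-3)·-0.764) / (9) = 0.528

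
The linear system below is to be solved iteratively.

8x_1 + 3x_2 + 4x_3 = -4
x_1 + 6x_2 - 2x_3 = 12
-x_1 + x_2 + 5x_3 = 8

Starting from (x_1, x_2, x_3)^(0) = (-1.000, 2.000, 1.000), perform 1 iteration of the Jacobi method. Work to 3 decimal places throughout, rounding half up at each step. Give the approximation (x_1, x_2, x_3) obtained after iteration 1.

(-1.750, 2.500, 1.000)

Iteration 1:
  x_1 = (-4 - (3)·2.000 - (4)·1.000) / (8) = -1.750
  x_2 = (12 - (1)·-1.000 - (-2)·1.000) / (6) = 2.500
  x_3 = (8 - (-1)·-1.000 - (1)·2.000) / (5) = 1.000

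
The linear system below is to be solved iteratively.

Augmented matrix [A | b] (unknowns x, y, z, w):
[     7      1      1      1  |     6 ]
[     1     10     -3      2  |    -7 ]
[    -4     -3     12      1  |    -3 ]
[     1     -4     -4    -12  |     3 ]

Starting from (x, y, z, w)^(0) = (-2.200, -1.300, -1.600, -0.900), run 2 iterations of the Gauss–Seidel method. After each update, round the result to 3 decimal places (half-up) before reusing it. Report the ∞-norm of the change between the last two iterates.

0.416

Iteration 1:
  x = (6 - (1)·-1.300 - (1)·-1.600 - (1)·-0.900) / (7) = 1.400
  y = (-7 - (1)·1.400 - (-3)·-1.600 - (2)·-0.900) / (10) = -1.140
  z = (-3 - (-4)·1.400 - (-3)·-1.140 - (1)·-0.900) / (12) = 0.007
  w = (3 - (1)·1.400 - (-4)·-1.140 - (-4)·0.007) / (-12) = 0.244
Iteration 2:
  x = (6 - (1)·-1.140 - (1)·0.007 - (1)·0.244) / (7) = 0.984
  y = (-7 - (1)·0.984 - (-3)·0.007 - (2)·0.244) / (10) = -0.845
  z = (-3 - (-4)·0.984 - (-3)·-0.845 - (1)·0.244) / (12) = -0.154
  w = (3 - (1)·0.984 - (-4)·-0.845 - (-4)·-0.154) / (-12) = 0.165
Change: (-0.416, 0.295, -0.161, -0.079) → max |·| = 0.416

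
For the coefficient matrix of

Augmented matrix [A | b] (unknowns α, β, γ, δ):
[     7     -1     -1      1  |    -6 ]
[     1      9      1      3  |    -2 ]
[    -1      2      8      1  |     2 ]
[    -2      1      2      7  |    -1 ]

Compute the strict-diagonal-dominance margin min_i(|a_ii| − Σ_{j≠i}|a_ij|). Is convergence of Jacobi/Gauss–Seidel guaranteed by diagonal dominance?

row 1: |7| − (1+1+1) = 4
row 2: |9| − (1+1+3) = 4
row 3: |8| − (1+2+1) = 4
row 4: |7| − (2+1+2) = 2
minimum over rows = 2 → strictly diagonally dominant (convergence guaranteed)

2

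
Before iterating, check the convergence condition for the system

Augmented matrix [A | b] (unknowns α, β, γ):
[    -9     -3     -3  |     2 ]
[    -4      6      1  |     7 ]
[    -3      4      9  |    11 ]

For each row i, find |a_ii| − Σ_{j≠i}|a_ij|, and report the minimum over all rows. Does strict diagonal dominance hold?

row 1: |-9| − (3+3) = 3
row 2: |6| − (4+1) = 1
row 3: |9| − (3+4) = 2
minimum over rows = 1 → strictly diagonally dominant (convergence guaranteed)

1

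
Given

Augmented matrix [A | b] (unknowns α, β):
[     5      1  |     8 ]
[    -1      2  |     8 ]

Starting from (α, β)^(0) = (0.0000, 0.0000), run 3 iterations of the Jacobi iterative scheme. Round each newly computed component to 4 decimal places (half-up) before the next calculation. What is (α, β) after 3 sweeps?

Iteration 1:
  α = (8 - (1)·0.0000) / (5) = 1.6000
  β = (8 - (-1)·0.0000) / (2) = 4.0000
Iteration 2:
  α = (8 - (1)·4.0000) / (5) = 0.8000
  β = (8 - (-1)·1.6000) / (2) = 4.8000
Iteration 3:
  α = (8 - (1)·4.8000) / (5) = 0.6400
  β = (8 - (-1)·0.8000) / (2) = 4.4000

(0.6400, 4.4000)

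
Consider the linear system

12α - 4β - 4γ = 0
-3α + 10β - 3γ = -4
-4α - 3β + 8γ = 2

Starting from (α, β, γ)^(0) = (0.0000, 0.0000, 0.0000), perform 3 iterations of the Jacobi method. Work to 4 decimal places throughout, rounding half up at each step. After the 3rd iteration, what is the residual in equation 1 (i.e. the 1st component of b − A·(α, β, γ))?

Iteration 1:
  α = (0 - (-4)·0.0000 - (-4)·0.0000) / (12) = 0.0000
  β = (-4 - (-3)·0.0000 - (-3)·0.0000) / (10) = -0.4000
  γ = (2 - (-4)·0.0000 - (-3)·0.0000) / (8) = 0.2500
Iteration 2:
  α = (0 - (-4)·-0.4000 - (-4)·0.2500) / (12) = -0.0500
  β = (-4 - (-3)·0.0000 - (-3)·0.2500) / (10) = -0.3250
  γ = (2 - (-4)·0.0000 - (-3)·-0.4000) / (8) = 0.1000
Iteration 3:
  α = (0 - (-4)·-0.3250 - (-4)·0.1000) / (12) = -0.0750
  β = (-4 - (-3)·-0.0500 - (-3)·0.1000) / (10) = -0.3850
  γ = (2 - (-4)·-0.0500 - (-3)·-0.3250) / (8) = 0.1031
Residual b − A·x = (-0.2276, -0.0657, -0.2798)

-0.2276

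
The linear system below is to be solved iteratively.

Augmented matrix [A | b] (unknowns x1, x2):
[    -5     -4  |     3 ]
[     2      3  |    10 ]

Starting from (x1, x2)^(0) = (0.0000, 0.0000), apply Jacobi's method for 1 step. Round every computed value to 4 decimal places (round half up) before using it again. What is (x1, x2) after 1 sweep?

Iteration 1:
  x1 = (3 - (-4)·0.0000) / (-5) = -0.6000
  x2 = (10 - (2)·0.0000) / (3) = 3.3333

(-0.6000, 3.3333)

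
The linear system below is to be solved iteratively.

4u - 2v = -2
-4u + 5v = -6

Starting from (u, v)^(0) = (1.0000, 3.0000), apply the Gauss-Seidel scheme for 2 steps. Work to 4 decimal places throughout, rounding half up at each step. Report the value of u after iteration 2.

Iteration 1:
  u = (-2 - (-2)·3.0000) / (4) = 1.0000
  v = (-6 - (-4)·1.0000) / (5) = -0.4000
Iteration 2:
  u = (-2 - (-2)·-0.4000) / (4) = -0.7000
  v = (-6 - (-4)·-0.7000) / (5) = -1.7600

-0.7000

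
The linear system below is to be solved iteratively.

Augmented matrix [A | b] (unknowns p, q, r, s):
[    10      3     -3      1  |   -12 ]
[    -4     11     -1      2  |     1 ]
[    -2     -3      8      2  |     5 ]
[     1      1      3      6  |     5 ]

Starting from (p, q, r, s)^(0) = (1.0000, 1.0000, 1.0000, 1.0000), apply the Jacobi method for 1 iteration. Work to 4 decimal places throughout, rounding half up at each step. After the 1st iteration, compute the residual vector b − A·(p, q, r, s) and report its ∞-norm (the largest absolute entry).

7.1996

Iteration 1:
  p = (-12 - (3)·1.0000 - (-3)·1.0000 - (1)·1.0000) / (10) = -1.3000
  q = (1 - (-4)·1.0000 - (-1)·1.0000 - (2)·1.0000) / (11) = 0.3636
  r = (5 - (-2)·1.0000 - (-3)·1.0000 - (2)·1.0000) / (8) = 1.0000
  s = (5 - (1)·1.0000 - (1)·1.0000 - (3)·1.0000) / (6) = 0.0000
Residual b − A·x = (2.9092, -7.1996, -4.5092, 2.9364); ∞-norm = 7.1996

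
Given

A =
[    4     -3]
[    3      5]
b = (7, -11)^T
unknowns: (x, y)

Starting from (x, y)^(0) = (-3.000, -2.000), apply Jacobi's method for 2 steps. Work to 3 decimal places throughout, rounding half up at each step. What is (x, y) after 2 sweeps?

Iteration 1:
  x = (7 - (-3)·-2.000) / (4) = 0.250
  y = (-11 - (3)·-3.000) / (5) = -0.400
Iteration 2:
  x = (7 - (-3)·-0.400) / (4) = 1.450
  y = (-11 - (3)·0.250) / (5) = -2.350

(1.450, -2.350)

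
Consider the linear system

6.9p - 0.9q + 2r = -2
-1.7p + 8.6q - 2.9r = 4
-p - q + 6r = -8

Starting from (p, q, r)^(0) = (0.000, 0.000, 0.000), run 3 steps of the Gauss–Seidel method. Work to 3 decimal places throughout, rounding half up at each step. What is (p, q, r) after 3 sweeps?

Iteration 1:
  p = (-2 - (-0.9)·0.000 - (2)·0.000) / (6.9) = -0.290
  q = (4 - (-1.7)·-0.290 - (-2.9)·0.000) / (8.6) = 0.408
  r = (-8 - (-1)·-0.290 - (-1)·0.408) / (6) = -1.314
Iteration 2:
  p = (-2 - (-0.9)·0.408 - (2)·-1.314) / (6.9) = 0.144
  q = (4 - (-1.7)·0.144 - (-2.9)·-1.314) / (8.6) = 0.050
  r = (-8 - (-1)·0.144 - (-1)·0.050) / (6) = -1.301
Iteration 3:
  p = (-2 - (-0.9)·0.050 - (2)·-1.301) / (6.9) = 0.094
  q = (4 - (-1.7)·0.094 - (-2.9)·-1.301) / (8.6) = 0.045
  r = (-8 - (-1)·0.094 - (-1)·0.045) / (6) = -1.310

(0.094, 0.045, -1.310)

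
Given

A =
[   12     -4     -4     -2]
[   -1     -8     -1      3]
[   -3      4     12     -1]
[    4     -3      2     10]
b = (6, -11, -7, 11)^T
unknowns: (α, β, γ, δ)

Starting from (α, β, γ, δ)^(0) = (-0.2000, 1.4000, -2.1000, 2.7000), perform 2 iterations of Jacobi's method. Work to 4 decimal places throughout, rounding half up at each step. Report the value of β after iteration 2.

Iteration 1:
  α = (6 - (-4)·1.4000 - (-4)·-2.1000 - (-2)·2.7000) / (12) = 0.7167
  β = (-11 - (-1)·-0.2000 - (-1)·-2.1000 - (3)·2.7000) / (-8) = 2.6750
  γ = (-7 - (-3)·-0.2000 - (4)·1.4000 - (-1)·2.7000) / (12) = -0.8750
  δ = (11 - (4)·-0.2000 - (-3)·1.4000 - (2)·-2.1000) / (10) = 2.0200
Iteration 2:
  α = (6 - (-4)·2.6750 - (-4)·-0.8750 - (-2)·2.0200) / (12) = 1.4367
  β = (-11 - (-1)·0.7167 - (-1)·-0.8750 - (3)·2.0200) / (-8) = 2.1523
  γ = (-7 - (-3)·0.7167 - (4)·2.6750 - (-1)·2.0200) / (12) = -1.1275
  δ = (11 - (4)·0.7167 - (-3)·2.6750 - (2)·-0.8750) / (10) = 1.7908

2.1523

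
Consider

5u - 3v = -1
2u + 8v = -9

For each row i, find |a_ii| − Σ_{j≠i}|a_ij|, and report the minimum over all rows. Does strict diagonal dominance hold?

row 1: |5| − (3) = 2
row 2: |8| − (2) = 6
minimum over rows = 2 → strictly diagonally dominant (convergence guaranteed)

2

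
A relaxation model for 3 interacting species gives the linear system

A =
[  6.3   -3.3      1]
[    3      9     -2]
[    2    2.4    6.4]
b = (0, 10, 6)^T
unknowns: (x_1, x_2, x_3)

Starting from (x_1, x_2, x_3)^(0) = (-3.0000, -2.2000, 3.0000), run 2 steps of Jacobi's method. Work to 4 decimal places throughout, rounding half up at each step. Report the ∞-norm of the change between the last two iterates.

2.6551

Iteration 1:
  x_1 = (0 - (-3.3)·-2.2000 - (1)·3.0000) / (6.3) = -1.6286
  x_2 = (10 - (3)·-3.0000 - (-2)·3.0000) / (9) = 2.7778
  x_3 = (6 - (2)·-3.0000 - (2.4)·-2.2000) / (6.4) = 2.7000
Iteration 2:
  x_1 = (0 - (-3.3)·2.7778 - (1)·2.7000) / (6.3) = 1.0265
  x_2 = (10 - (3)·-1.6286 - (-2)·2.7000) / (9) = 2.2540
  x_3 = (6 - (2)·-1.6286 - (2.4)·2.7778) / (6.4) = 0.4048
Change: (2.6551, -0.5238, -2.2952) → max |·| = 2.6551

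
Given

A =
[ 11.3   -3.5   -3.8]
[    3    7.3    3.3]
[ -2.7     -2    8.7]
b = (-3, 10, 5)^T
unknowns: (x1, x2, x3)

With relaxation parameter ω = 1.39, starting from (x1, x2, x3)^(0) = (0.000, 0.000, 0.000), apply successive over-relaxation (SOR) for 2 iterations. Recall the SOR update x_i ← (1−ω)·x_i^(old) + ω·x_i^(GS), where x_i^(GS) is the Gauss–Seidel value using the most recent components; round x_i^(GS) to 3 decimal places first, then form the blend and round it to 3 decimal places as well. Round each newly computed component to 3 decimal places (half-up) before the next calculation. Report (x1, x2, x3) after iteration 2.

Iteration 1:
  x1: GS value = (-3 - (-3.5)·0.000 - (-3.8)·0.000) / (11.3) = -0.265;  x1 ← (1−ω)·0.000 + ω·-0.265 = -0.368
  x2: GS value = (10 - (3)·-0.368 - (3.3)·0.000) / (7.3) = 1.521;  x2 ← (1−ω)·0.000 + ω·1.521 = 2.114
  x3: GS value = (5 - (-2.7)·-0.368 - (-2)·2.114) / (8.7) = 0.946;  x3 ← (1−ω)·0.000 + ω·0.946 = 1.315
Iteration 2:
  x1: GS value = (-3 - (-3.5)·2.114 - (-3.8)·1.315) / (11.3) = 0.832;  x1 ← (1−ω)·-0.368 + ω·0.832 = 1.300
  x2: GS value = (10 - (3)·1.300 - (3.3)·1.315) / (7.3) = 0.241;  x2 ← (1−ω)·2.114 + ω·0.241 = -0.489
  x3: GS value = (5 - (-2.7)·1.300 - (-2)·-0.489) / (8.7) = 0.866;  x3 ← (1−ω)·1.315 + ω·0.866 = 0.691

(1.300, -0.489, 0.691)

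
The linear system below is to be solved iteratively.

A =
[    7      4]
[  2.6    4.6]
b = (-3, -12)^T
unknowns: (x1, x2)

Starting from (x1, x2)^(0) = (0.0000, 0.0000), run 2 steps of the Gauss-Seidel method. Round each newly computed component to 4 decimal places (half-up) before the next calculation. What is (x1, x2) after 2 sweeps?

(0.9237, -3.1308)

Iteration 1:
  x1 = (-3 - (4)·0.0000) / (7) = -0.4286
  x2 = (-12 - (2.6)·-0.4286) / (4.6) = -2.3664
Iteration 2:
  x1 = (-3 - (4)·-2.3664) / (7) = 0.9237
  x2 = (-12 - (2.6)·0.9237) / (4.6) = -3.1308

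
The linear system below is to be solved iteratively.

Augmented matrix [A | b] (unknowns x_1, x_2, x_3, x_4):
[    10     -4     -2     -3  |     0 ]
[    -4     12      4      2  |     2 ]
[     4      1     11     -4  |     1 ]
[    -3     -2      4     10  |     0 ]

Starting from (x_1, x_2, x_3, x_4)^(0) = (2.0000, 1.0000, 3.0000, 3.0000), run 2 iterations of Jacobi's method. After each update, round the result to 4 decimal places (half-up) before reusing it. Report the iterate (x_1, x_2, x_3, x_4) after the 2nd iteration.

Iteration 1:
  x_1 = (0 - (-4)·1.0000 - (-2)·3.0000 - (-3)·3.0000) / (10) = 1.9000
  x_2 = (2 - (-4)·2.0000 - (4)·3.0000 - (2)·3.0000) / (12) = -0.6667
  x_3 = (1 - (4)·2.0000 - (1)·1.0000 - (-4)·3.0000) / (11) = 0.3636
  x_4 = (0 - (-3)·2.0000 - (-2)·1.0000 - (4)·3.0000) / (10) = -0.4000
Iteration 2:
  x_1 = (0 - (-4)·-0.6667 - (-2)·0.3636 - (-3)·-0.4000) / (10) = -0.3140
  x_2 = (2 - (-4)·1.9000 - (4)·0.3636 - (2)·-0.4000) / (12) = 0.7455
  x_3 = (1 - (4)·1.9000 - (1)·-0.6667 - (-4)·-0.4000) / (11) = -0.6848
  x_4 = (0 - (-3)·1.9000 - (-2)·-0.6667 - (4)·0.3636) / (10) = 0.2912

(-0.3140, 0.7455, -0.6848, 0.2912)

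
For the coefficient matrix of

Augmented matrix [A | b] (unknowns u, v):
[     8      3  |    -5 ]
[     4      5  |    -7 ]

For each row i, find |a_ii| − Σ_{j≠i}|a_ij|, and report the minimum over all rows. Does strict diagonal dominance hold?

1

row 1: |8| − (3) = 5
row 2: |5| − (4) = 1
minimum over rows = 1 → strictly diagonally dominant (convergence guaranteed)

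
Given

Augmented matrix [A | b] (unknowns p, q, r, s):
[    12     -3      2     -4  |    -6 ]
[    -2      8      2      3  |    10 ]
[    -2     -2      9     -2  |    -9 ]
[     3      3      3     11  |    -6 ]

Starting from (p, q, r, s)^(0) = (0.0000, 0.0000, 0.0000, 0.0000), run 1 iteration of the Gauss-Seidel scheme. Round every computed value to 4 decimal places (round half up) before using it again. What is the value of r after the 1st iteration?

Iteration 1:
  p = (-6 - (-3)·0.0000 - (2)·0.0000 - (-4)·0.0000) / (12) = -0.5000
  q = (10 - (-2)·-0.5000 - (2)·0.0000 - (3)·0.0000) / (8) = 1.1250
  r = (-9 - (-2)·-0.5000 - (-2)·1.1250 - (-2)·0.0000) / (9) = -0.8611
  s = (-6 - (3)·-0.5000 - (3)·1.1250 - (3)·-0.8611) / (11) = -0.4811

-0.8611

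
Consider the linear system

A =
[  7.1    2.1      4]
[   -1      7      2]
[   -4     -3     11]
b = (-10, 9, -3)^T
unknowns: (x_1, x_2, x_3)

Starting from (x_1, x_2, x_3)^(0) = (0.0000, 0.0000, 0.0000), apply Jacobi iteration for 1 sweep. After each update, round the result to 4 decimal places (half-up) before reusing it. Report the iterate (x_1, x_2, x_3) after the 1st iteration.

(-1.4085, 1.2857, -0.2727)

Iteration 1:
  x_1 = (-10 - (2.1)·0.0000 - (4)·0.0000) / (7.1) = -1.4085
  x_2 = (9 - (-1)·0.0000 - (2)·0.0000) / (7) = 1.2857
  x_3 = (-3 - (-4)·0.0000 - (-3)·0.0000) / (11) = -0.2727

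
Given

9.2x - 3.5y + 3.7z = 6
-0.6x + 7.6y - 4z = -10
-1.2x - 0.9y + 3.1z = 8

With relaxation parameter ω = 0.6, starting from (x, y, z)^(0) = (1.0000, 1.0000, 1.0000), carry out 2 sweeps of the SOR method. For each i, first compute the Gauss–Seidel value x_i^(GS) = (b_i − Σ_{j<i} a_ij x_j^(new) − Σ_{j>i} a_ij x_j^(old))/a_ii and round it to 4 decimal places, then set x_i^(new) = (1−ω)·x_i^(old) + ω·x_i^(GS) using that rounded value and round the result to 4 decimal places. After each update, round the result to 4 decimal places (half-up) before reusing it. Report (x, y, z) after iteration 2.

(0.1820, -0.1252, 2.4179)

Iteration 1:
  x: GS value = (6 - (-3.5)·1.0000 - (3.7)·1.0000) / (9.2) = 0.6304;  x ← (1−ω)·1.0000 + ω·0.6304 = 0.7782
  y: GS value = (-10 - (-0.6)·0.7782 - (-4)·1.0000) / (7.6) = -0.7280;  y ← (1−ω)·1.0000 + ω·-0.7280 = -0.0368
  z: GS value = (8 - (-1.2)·0.7782 - (-0.9)·-0.0368) / (3.1) = 2.8712;  z ← (1−ω)·1.0000 + ω·2.8712 = 2.1227
Iteration 2:
  x: GS value = (6 - (-3.5)·-0.0368 - (3.7)·2.1227) / (9.2) = -0.2155;  x ← (1−ω)·0.7782 + ω·-0.2155 = 0.1820
  y: GS value = (-10 - (-0.6)·0.1820 - (-4)·2.1227) / (7.6) = -0.1842;  y ← (1−ω)·-0.0368 + ω·-0.1842 = -0.1252
  z: GS value = (8 - (-1.2)·0.1820 - (-0.9)·-0.1252) / (3.1) = 2.6147;  z ← (1−ω)·2.1227 + ω·2.6147 = 2.4179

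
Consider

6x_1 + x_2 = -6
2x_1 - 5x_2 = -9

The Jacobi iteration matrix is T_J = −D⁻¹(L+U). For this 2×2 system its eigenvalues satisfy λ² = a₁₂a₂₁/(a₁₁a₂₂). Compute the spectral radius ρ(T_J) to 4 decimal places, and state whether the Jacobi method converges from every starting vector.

a₁₂a₂₁/(a₁₁a₂₂) = (1)·(2) / ((6)·(-5)) = -0.066667
ρ = √|-0.066667| = √0.066667 = 0.2582
ρ < 1, so Jacobi converges

0.2582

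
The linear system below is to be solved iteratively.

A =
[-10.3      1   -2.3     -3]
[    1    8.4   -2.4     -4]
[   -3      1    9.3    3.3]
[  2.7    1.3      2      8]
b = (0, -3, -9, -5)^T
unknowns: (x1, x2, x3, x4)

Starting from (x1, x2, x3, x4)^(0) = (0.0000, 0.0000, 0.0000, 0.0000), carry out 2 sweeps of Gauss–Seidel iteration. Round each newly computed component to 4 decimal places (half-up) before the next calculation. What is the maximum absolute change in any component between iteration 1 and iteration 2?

Iteration 1:
  x1 = (0 - (1)·0.0000 - (-2.3)·0.0000 - (-3)·0.0000) / (-10.3) = 0.0000
  x2 = (-3 - (1)·0.0000 - (-2.4)·0.0000 - (-4)·0.0000) / (8.4) = -0.3571
  x3 = (-9 - (-3)·0.0000 - (1)·-0.3571 - (3.3)·0.0000) / (9.3) = -0.9293
  x4 = (-5 - (2.7)·0.0000 - (1.3)·-0.3571 - (2)·-0.9293) / (8) = -0.3346
Iteration 2:
  x1 = (0 - (1)·-0.3571 - (-2.3)·-0.9293 - (-3)·-0.3346) / (-10.3) = 0.2703
  x2 = (-3 - (1)·0.2703 - (-2.4)·-0.9293 - (-4)·-0.3346) / (8.4) = -0.8142
  x3 = (-9 - (-3)·0.2703 - (1)·-0.8142 - (3.3)·-0.3346) / (9.3) = -0.6743
  x4 = (-5 - (2.7)·0.2703 - (1.3)·-0.8142 - (2)·-0.6743) / (8) = -0.4153
Change: (0.2703, -0.4571, 0.2550, -0.0807) → max |·| = 0.4571

0.4571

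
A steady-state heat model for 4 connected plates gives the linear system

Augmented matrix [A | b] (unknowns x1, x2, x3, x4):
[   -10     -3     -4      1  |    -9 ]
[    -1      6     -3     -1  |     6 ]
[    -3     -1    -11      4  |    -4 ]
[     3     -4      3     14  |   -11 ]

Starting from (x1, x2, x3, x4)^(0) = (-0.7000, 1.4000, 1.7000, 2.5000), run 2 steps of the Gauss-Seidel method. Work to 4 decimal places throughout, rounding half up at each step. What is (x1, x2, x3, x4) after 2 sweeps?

Iteration 1:
  x1 = (-9 - (-3)·1.4000 - (-4)·1.7000 - (1)·2.5000) / (-10) = 0.0500
  x2 = (6 - (-1)·0.0500 - (-3)·1.7000 - (-1)·2.5000) / (6) = 2.2750
  x3 = (-4 - (-3)·0.0500 - (-1)·2.2750 - (4)·2.5000) / (-11) = 1.0523
  x4 = (-11 - (3)·0.0500 - (-4)·2.2750 - (3)·1.0523) / (14) = -0.3719
Iteration 2:
  x1 = (-9 - (-3)·2.2750 - (-4)·1.0523 - (1)·-0.3719) / (-10) = -0.2406
  x2 = (6 - (-1)·-0.2406 - (-3)·1.0523 - (-1)·-0.3719) / (6) = 1.4241
  x3 = (-4 - (-3)·-0.2406 - (-1)·1.4241 - (4)·-0.3719) / (-11) = 0.1646
  x4 = (-11 - (3)·-0.2406 - (-4)·1.4241 - (3)·0.1646) / (14) = -0.3625

(-0.2406, 1.4241, 0.1646, -0.3625)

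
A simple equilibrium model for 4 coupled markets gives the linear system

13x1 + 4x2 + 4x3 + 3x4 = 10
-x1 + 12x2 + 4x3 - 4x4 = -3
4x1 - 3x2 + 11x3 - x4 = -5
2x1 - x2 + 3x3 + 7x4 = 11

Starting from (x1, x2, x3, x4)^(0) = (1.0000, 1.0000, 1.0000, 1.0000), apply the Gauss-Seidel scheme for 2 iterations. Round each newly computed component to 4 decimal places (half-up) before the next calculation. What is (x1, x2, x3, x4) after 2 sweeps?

(0.5736, 0.5099, -0.3667, 1.6375)

Iteration 1:
  x1 = (10 - (4)·1.0000 - (4)·1.0000 - (3)·1.0000) / (13) = -0.0769
  x2 = (-3 - (-1)·-0.0769 - (4)·1.0000 - (-4)·1.0000) / (12) = -0.2564
  x3 = (-5 - (4)·-0.0769 - (-3)·-0.2564 - (-1)·1.0000) / (11) = -0.4056
  x4 = (11 - (2)·-0.0769 - (-1)·-0.2564 - (3)·-0.4056) / (7) = 1.7306
Iteration 2:
  x1 = (10 - (4)·-0.2564 - (4)·-0.4056 - (3)·1.7306) / (13) = 0.5736
  x2 = (-3 - (-1)·0.5736 - (4)·-0.4056 - (-4)·1.7306) / (12) = 0.5099
  x3 = (-5 - (4)·0.5736 - (-3)·0.5099 - (-1)·1.7306) / (11) = -0.3667
  x4 = (11 - (2)·0.5736 - (-1)·0.5099 - (3)·-0.3667) / (7) = 1.6375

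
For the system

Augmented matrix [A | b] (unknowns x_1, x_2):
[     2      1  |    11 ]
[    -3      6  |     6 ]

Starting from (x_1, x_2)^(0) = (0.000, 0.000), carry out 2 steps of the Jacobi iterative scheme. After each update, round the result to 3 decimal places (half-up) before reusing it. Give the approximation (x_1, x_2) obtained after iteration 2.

Iteration 1:
  x_1 = (11 - (1)·0.000) / (2) = 5.500
  x_2 = (6 - (-3)·0.000) / (6) = 1.000
Iteration 2:
  x_1 = (11 - (1)·1.000) / (2) = 5.000
  x_2 = (6 - (-3)·5.500) / (6) = 3.750

(5.000, 3.750)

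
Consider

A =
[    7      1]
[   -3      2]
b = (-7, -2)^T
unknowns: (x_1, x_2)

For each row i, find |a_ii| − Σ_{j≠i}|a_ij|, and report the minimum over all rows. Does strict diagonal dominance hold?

-1

row 1: |7| − (1) = 6
row 2: |2| − (3) = -1
minimum over rows = -1 → not strictly diagonally dominant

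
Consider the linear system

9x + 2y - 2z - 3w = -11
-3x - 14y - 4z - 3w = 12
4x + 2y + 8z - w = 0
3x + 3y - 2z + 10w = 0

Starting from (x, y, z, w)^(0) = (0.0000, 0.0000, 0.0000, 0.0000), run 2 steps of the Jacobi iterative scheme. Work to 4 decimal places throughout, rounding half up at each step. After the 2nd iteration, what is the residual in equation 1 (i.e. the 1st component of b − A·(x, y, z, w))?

2.9988

Iteration 1:
  x = (-11 - (2)·0.0000 - (-2)·0.0000 - (-3)·0.0000) / (9) = -1.2222
  y = (12 - (-3)·0.0000 - (-4)·0.0000 - (-3)·0.0000) / (-14) = -0.8571
  z = (0 - (4)·0.0000 - (2)·0.0000 - (-1)·0.0000) / (8) = 0.0000
  w = (0 - (3)·0.0000 - (3)·0.0000 - (-2)·0.0000) / (10) = 0.0000
Iteration 2:
  x = (-11 - (2)·-0.8571 - (-2)·0.0000 - (-3)·0.0000) / (9) = -1.0318
  y = (12 - (-3)·-1.2222 - (-4)·0.0000 - (-3)·0.0000) / (-14) = -0.5952
  z = (0 - (4)·-1.2222 - (2)·-0.8571 - (-1)·0.0000) / (8) = 0.8254
  w = (0 - (3)·-1.2222 - (3)·-0.8571 - (-2)·0.0000) / (10) = 0.6238
Residual b − A·x = (2.9988, 5.7448, -0.6618, 0.2938)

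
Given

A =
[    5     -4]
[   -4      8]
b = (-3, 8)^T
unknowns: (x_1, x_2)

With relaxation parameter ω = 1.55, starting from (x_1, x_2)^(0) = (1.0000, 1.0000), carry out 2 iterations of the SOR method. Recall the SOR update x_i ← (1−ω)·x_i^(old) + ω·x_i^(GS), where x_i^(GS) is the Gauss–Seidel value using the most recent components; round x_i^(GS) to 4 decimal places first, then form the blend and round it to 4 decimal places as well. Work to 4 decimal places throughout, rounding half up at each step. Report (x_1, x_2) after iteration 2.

Iteration 1:
  x_1: GS value = (-3 - (-4)·1.0000) / (5) = 0.2000;  x_1 ← (1−ω)·1.0000 + ω·0.2000 = -0.2400
  x_2: GS value = (8 - (-4)·-0.2400) / (8) = 0.8800;  x_2 ← (1−ω)·1.0000 + ω·0.8800 = 0.8140
Iteration 2:
  x_1: GS value = (-3 - (-4)·0.8140) / (5) = 0.0512;  x_1 ← (1−ω)·-0.2400 + ω·0.0512 = 0.2114
  x_2: GS value = (8 - (-4)·0.2114) / (8) = 1.1057;  x_2 ← (1−ω)·0.8140 + ω·1.1057 = 1.2661

(0.2114, 1.2661)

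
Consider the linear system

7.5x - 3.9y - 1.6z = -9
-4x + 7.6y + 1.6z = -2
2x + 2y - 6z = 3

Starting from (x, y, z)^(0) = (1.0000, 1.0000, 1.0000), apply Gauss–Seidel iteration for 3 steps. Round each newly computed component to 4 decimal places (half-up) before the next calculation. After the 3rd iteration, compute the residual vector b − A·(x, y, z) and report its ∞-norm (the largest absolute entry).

0.2542

Iteration 1:
  x = (-9 - (-3.9)·1.0000 - (-1.6)·1.0000) / (7.5) = -0.4667
  y = (-2 - (-4)·-0.4667 - (1.6)·1.0000) / (7.6) = -0.7193
  z = (3 - (2)·-0.4667 - (2)·-0.7193) / (-6) = -0.8953
Iteration 2:
  x = (-9 - (-3.9)·-0.7193 - (-1.6)·-0.8953) / (7.5) = -1.7650
  y = (-2 - (-4)·-1.7650 - (1.6)·-0.8953) / (7.6) = -1.0036
  z = (3 - (2)·-1.7650 - (2)·-1.0036) / (-6) = -1.4229
Iteration 3:
  x = (-9 - (-3.9)·-1.0036 - (-1.6)·-1.4229) / (7.5) = -2.0254
  y = (-2 - (-4)·-2.0254 - (1.6)·-1.4229) / (7.6) = -1.0296
  z = (3 - (2)·-2.0254 - (2)·-1.0296) / (-6) = -1.5183
Residual b − A·x = (-0.2542, 0.1526, 0.0002); ∞-norm = 0.2542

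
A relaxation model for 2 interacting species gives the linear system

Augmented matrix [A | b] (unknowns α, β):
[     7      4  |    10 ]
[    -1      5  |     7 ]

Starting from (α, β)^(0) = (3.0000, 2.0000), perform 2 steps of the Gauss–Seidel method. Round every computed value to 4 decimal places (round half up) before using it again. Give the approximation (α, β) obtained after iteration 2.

Iteration 1:
  α = (10 - (4)·2.0000) / (7) = 0.2857
  β = (7 - (-1)·0.2857) / (5) = 1.4571
Iteration 2:
  α = (10 - (4)·1.4571) / (7) = 0.5959
  β = (7 - (-1)·0.5959) / (5) = 1.5192

(0.5959, 1.5192)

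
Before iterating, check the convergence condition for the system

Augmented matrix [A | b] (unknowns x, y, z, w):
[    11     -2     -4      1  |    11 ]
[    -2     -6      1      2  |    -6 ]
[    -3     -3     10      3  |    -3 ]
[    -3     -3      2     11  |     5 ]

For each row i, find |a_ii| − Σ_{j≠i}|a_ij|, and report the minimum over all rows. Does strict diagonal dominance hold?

row 1: |11| − (2+4+1) = 4
row 2: |-6| − (2+1+2) = 1
row 3: |10| − (3+3+3) = 1
row 4: |11| − (3+3+2) = 3
minimum over rows = 1 → strictly diagonally dominant (convergence guaranteed)

1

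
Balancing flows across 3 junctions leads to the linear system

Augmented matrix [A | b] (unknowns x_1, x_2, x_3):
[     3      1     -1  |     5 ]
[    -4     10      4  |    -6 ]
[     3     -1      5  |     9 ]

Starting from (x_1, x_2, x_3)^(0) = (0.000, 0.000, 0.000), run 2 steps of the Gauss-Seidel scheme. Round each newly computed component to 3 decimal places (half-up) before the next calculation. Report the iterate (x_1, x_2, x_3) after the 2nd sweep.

(1.915, -0.159, 0.619)

Iteration 1:
  x_1 = (5 - (1)·0.000 - (-1)·0.000) / (3) = 1.667
  x_2 = (-6 - (-4)·1.667 - (4)·0.000) / (10) = 0.067
  x_3 = (9 - (3)·1.667 - (-1)·0.067) / (5) = 0.813
Iteration 2:
  x_1 = (5 - (1)·0.067 - (-1)·0.813) / (3) = 1.915
  x_2 = (-6 - (-4)·1.915 - (4)·0.813) / (10) = -0.159
  x_3 = (9 - (3)·1.915 - (-1)·-0.159) / (5) = 0.619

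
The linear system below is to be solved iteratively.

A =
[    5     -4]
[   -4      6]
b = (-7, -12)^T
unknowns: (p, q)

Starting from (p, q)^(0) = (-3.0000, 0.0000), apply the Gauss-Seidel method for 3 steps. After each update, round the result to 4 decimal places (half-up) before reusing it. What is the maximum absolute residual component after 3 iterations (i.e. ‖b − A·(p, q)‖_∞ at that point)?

Iteration 1:
  p = (-7 - (-4)·0.0000) / (5) = -1.4000
  q = (-12 - (-4)·-1.4000) / (6) = -2.9333
Iteration 2:
  p = (-7 - (-4)·-2.9333) / (5) = -3.7466
  q = (-12 - (-4)·-3.7466) / (6) = -4.4977
Iteration 3:
  p = (-7 - (-4)·-4.4977) / (5) = -4.9982
  q = (-12 - (-4)·-4.9982) / (6) = -5.3321
Residual b − A·x = (-3.3374, -0.0002); ∞-norm = 3.3374

3.3374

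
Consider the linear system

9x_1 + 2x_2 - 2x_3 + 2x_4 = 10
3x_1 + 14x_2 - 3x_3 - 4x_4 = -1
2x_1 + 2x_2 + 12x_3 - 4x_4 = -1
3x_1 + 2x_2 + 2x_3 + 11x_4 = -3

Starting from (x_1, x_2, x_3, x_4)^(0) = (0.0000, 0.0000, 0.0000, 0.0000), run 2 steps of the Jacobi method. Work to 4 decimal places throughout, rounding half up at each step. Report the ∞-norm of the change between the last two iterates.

0.3339

Iteration 1:
  x_1 = (10 - (2)·0.0000 - (-2)·0.0000 - (2)·0.0000) / (9) = 1.1111
  x_2 = (-1 - (3)·0.0000 - (-3)·0.0000 - (-4)·0.0000) / (14) = -0.0714
  x_3 = (-1 - (2)·0.0000 - (2)·0.0000 - (-4)·0.0000) / (12) = -0.0833
  x_4 = (-3 - (3)·0.0000 - (2)·0.0000 - (2)·0.0000) / (11) = -0.2727
Iteration 2:
  x_1 = (10 - (2)·-0.0714 - (-2)·-0.0833 - (2)·-0.2727) / (9) = 1.1691
  x_2 = (-1 - (3)·1.1111 - (-3)·-0.0833 - (-4)·-0.2727) / (14) = -0.4053
  x_3 = (-1 - (2)·1.1111 - (2)·-0.0714 - (-4)·-0.2727) / (12) = -0.3475
  x_4 = (-3 - (3)·1.1111 - (2)·-0.0714 - (2)·-0.0833) / (11) = -0.5476
Change: (0.0580, -0.3339, -0.2642, -0.2749) → max |·| = 0.3339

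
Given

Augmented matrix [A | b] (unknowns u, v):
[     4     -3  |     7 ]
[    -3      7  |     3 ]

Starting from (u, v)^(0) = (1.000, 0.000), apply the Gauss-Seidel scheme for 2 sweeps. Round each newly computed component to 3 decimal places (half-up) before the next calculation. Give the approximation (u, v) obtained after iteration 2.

Iteration 1:
  u = (7 - (-3)·0.000) / (4) = 1.750
  v = (3 - (-3)·1.750) / (7) = 1.179
Iteration 2:
  u = (7 - (-3)·1.179) / (4) = 2.634
  v = (3 - (-3)·2.634) / (7) = 1.557

(2.634, 1.557)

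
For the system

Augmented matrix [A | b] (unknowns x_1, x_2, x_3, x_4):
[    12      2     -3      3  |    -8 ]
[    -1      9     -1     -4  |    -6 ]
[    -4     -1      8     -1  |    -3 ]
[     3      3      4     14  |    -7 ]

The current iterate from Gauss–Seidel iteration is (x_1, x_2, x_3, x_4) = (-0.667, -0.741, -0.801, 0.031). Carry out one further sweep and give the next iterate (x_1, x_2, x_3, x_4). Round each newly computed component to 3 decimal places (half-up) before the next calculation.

(-0.751, -0.825, -0.850, 0.081)

One sweep:
  x_1 = (-8 - (2)·-0.741 - (-3)·-0.801 - (3)·0.031) / (12) = -0.751
  x_2 = (-6 - (-1)·-0.751 - (-1)·-0.801 - (-4)·0.031) / (9) = -0.825
  x_3 = (-3 - (-4)·-0.751 - (-1)·-0.825 - (-1)·0.031) / (8) = -0.850
  x_4 = (-7 - (3)·-0.751 - (3)·-0.825 - (4)·-0.850) / (14) = 0.081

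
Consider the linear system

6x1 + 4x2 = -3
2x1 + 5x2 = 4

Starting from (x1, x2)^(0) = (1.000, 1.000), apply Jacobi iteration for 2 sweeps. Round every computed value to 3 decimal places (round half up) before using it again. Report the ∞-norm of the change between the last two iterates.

0.867

Iteration 1:
  x1 = (-3 - (4)·1.000) / (6) = -1.167
  x2 = (4 - (2)·1.000) / (5) = 0.400
Iteration 2:
  x1 = (-3 - (4)·0.400) / (6) = -0.767
  x2 = (4 - (2)·-1.167) / (5) = 1.267
Change: (0.400, 0.867) → max |·| = 0.867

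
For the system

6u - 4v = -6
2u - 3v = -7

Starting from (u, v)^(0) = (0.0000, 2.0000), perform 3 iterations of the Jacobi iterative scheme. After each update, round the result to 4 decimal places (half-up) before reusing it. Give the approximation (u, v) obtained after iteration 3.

(0.7037, 2.7037)

Iteration 1:
  u = (-6 - (-4)·2.0000) / (6) = 0.3333
  v = (-7 - (2)·0.0000) / (-3) = 2.3333
Iteration 2:
  u = (-6 - (-4)·2.3333) / (6) = 0.5555
  v = (-7 - (2)·0.3333) / (-3) = 2.5555
Iteration 3:
  u = (-6 - (-4)·2.5555) / (6) = 0.7037
  v = (-7 - (2)·0.5555) / (-3) = 2.7037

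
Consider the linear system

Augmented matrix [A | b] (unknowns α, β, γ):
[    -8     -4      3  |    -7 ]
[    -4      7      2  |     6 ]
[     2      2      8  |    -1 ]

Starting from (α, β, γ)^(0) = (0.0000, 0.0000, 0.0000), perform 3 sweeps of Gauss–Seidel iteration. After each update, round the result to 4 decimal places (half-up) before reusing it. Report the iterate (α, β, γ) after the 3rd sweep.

Iteration 1:
  α = (-7 - (-4)·0.0000 - (3)·0.0000) / (-8) = 0.8750
  β = (6 - (-4)·0.8750 - (2)·0.0000) / (7) = 1.3571
  γ = (-1 - (2)·0.8750 - (2)·1.3571) / (8) = -0.6830
Iteration 2:
  α = (-7 - (-4)·1.3571 - (3)·-0.6830) / (-8) = -0.0597
  β = (6 - (-4)·-0.0597 - (2)·-0.6830) / (7) = 1.0182
  γ = (-1 - (2)·-0.0597 - (2)·1.0182) / (8) = -0.3646
Iteration 3:
  α = (-7 - (-4)·1.0182 - (3)·-0.3646) / (-8) = 0.2292
  β = (6 - (-4)·0.2292 - (2)·-0.3646) / (7) = 1.0923
  γ = (-1 - (2)·0.2292 - (2)·1.0923) / (8) = -0.4554

(0.2292, 1.0923, -0.4554)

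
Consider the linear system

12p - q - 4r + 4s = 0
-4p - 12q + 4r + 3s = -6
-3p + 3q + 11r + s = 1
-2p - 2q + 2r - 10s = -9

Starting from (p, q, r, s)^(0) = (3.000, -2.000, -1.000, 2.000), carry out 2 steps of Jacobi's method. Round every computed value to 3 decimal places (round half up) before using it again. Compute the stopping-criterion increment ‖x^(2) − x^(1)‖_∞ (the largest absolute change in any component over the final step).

1.771

Iteration 1:
  p = (0 - (-1)·-2.000 - (-4)·-1.000 - (4)·2.000) / (12) = -1.167
  q = (-6 - (-4)·3.000 - (4)·-1.000 - (3)·2.000) / (-12) = -0.333
  r = (1 - (-3)·3.000 - (3)·-2.000 - (1)·2.000) / (11) = 1.273
  s = (-9 - (-2)·3.000 - (-2)·-2.000 - (2)·-1.000) / (-10) = 0.500
Iteration 2:
  p = (0 - (-1)·-0.333 - (-4)·1.273 - (4)·0.500) / (12) = 0.230
  q = (-6 - (-4)·-1.167 - (4)·1.273 - (3)·0.500) / (-12) = 1.438
  r = (1 - (-3)·-1.167 - (3)·-0.333 - (1)·0.500) / (11) = -0.182
  s = (-9 - (-2)·-1.167 - (-2)·-0.333 - (2)·1.273) / (-10) = 1.455
Change: (1.397, 1.771, -1.455, 0.955) → max |·| = 1.771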